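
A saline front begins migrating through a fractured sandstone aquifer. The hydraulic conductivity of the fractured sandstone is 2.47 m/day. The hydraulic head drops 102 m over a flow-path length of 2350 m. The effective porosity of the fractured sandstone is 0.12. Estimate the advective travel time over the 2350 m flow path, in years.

7.20

Hydraulic gradient i = Δh / L = 102 / 2350 = 0.04340.
Darcy flux q = K · i = 2.470 × 0.04340 = 0.1072 m/day.
Seepage velocity v = q / n_e = 0.1072 / 0.12 = 0.8934 m/day.
Travel time t = L / v = 2350 / 0.8934 = 2630 days = 7.202 years.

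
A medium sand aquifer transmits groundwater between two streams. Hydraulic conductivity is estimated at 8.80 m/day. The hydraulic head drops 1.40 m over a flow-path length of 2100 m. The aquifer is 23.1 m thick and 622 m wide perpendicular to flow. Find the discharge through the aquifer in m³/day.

Cross-sectional area A = 622 × 23.1 = 14368 m².
Hydraulic gradient i = Δh / L = 1.40 / 2100 = 0.0006667.
Darcy's law: Q = K · A · i = 8.800 × 14368 × 0.0006667 = 84.29 m³/day.

84.3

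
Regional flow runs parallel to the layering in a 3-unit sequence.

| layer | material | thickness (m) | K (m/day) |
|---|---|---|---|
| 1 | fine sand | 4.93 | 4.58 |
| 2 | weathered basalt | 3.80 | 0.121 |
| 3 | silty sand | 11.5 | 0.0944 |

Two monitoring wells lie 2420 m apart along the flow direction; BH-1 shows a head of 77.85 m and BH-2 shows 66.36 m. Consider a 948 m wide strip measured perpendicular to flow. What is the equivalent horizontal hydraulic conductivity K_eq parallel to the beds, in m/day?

1.19

Flow is parallel to layering, so each bed carries its own Darcy discharge and the transmissivities add.
Σ(K_i·b_i) = 4.58×4.93 + 0.121×3.80 + 0.0944×11.5 = 24.12 m²/day.
Total thickness b = 20.23 m, so K_eq = Σ(K_i·b_i)/b = 1.193 m/day.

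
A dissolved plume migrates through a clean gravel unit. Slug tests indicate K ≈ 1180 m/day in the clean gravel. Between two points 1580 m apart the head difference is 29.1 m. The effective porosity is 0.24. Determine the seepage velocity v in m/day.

Hydraulic gradient i = Δh / L = 29.1 / 1580 = 0.01842.
Darcy flux q = K · i = 1180 × 0.01842 = 21.73 m/day.
Seepage velocity v = q / n_e = 21.73 / 0.24 = 90.55 m/day.

90.6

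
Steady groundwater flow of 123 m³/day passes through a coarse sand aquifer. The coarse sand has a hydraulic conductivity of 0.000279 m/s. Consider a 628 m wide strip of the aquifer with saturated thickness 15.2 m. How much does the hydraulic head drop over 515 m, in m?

Convert K: 0.000279 m/s × 86400 = 24.11 m/day.
Cross-sectional area A = 628 × 15.2 = 9546 m².
From Q = K·A·i, i = Q / (K·A) = 123 / (24.11 × 9546) = 0.0005345.
Head loss Δh = i · L = 0.0005345 × 515 = 0.2753 m.

0.275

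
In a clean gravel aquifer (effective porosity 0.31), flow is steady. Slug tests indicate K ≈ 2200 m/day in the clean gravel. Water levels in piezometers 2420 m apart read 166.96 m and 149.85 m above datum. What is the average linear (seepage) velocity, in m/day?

50.2

Hydraulic gradient i = (166.96 − 149.85) / 2420 = 17.11 / 2420 = 0.007070.
Darcy flux q = K · i = 2200 × 0.007070 = 15.55 m/day.
Seepage velocity v = q / n_e = 15.55 / 0.31 = 50.18 m/day.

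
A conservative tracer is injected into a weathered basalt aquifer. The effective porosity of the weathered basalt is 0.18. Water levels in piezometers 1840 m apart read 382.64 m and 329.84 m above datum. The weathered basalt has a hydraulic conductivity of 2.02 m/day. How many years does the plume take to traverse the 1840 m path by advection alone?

Hydraulic gradient i = (382.64 − 329.84) / 1840 = 52.8 / 1840 = 0.02870.
Darcy flux q = K · i = 2.020 × 0.02870 = 0.05797 m/day.
Seepage velocity v = q / n_e = 0.05797 / 0.18 = 0.3220 m/day.
Travel time t = L / v = 1840 / 0.3220 = 5714 days = 15.64 years.

15.6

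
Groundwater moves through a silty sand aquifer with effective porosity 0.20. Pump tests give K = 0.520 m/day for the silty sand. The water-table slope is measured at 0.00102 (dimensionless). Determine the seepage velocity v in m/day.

0.00265

Hydraulic gradient i = 0.00102.
Darcy flux q = K · i = 0.5200 × 0.001020 = 0.0005304 m/day.
Seepage velocity v = q / n_e = 0.0005304 / 0.20 = 0.002652 m/day.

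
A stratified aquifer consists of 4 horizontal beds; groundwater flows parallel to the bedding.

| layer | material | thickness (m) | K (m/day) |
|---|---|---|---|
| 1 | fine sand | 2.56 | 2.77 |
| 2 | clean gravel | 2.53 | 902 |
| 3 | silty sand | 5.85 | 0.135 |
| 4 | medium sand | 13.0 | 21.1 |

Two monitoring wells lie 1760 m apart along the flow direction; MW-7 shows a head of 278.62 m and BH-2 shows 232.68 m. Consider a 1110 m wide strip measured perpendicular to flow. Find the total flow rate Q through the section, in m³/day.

74300

Flow is parallel to layering, so each bed carries its own Darcy discharge and the transmissivities add.
Σ(K_i·b_i) = 2.77×2.56 + 902×2.53 + 0.135×5.85 + 21.1×13.0 = 2564 m²/day.
Hydraulic gradient i = (278.62 − 232.68) / 1760 = 45.94 / 1760 = 0.02610.
Q = Σ(K_i·b_i) · W · i = 2564 × 1110 × 0.02610 = 74295 m³/day.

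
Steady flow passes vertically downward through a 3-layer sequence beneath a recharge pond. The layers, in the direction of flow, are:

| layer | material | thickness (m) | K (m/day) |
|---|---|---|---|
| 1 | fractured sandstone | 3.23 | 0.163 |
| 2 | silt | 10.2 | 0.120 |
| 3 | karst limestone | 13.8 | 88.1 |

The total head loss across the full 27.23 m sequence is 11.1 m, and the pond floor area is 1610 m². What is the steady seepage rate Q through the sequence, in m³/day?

Flow is perpendicular to layering, so the layers act in series and the equivalent K is the thickness-weighted harmonic mean.
Total thickness L = 3.23 + 10.2 + 13.8 = 27.23 m.
Σ(b_i/K_i) = 3.23/0.163 + 10.2/0.120 + 13.8/88.1 = 105.0 d.
K_eq = L / Σ(b_i/K_i) = 27.23 / 105.0 = 0.2594 m/day.
Q = K_eq · A · (Δh/L) = 0.2594 × 1610 × (11.1/27.23) = 170.2 m³/day.

170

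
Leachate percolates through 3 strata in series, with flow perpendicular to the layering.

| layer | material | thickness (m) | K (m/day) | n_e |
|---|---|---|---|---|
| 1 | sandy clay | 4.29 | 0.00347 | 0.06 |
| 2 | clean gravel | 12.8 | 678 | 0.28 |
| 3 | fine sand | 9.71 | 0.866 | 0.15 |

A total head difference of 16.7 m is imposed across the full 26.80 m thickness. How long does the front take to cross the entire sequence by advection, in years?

With flow normal to the layers, continuity requires the same specific discharge q through every layer.
Σ(b_i/K_i) = 4.29/0.00347 + 12.8/678 + 9.71/0.866 = 1248 d.
q = Δh / Σ(b_i/K_i) = 16.7 / 1248 = 0.01339 m/day.
In each layer the seepage velocity is v_i = q/n_i, so the layer transit time is t_i = b_i·n_i / q:
  layer 1 (sandy clay): t_1 = 4.29 × 0.06 / 0.01339 = 19.23 d
  layer 2 (clean gravel): t_2 = 12.8 × 0.28 / 0.01339 = 267.7 d
  layer 3 (fine sand): t_3 = 9.71 × 0.15 / 0.01339 = 108.8 d
Total t = Σ t_i = 395.8 days = 1.084 years.

1.08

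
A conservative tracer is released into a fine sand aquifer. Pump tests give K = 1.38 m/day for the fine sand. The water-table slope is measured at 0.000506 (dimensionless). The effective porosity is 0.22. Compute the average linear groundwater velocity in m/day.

0.00317

Hydraulic gradient i = 0.000506.
Darcy flux q = K · i = 1.380 × 0.0005060 = 0.0006983 m/day.
Seepage velocity v = q / n_e = 0.0006983 / 0.22 = 0.003174 m/day.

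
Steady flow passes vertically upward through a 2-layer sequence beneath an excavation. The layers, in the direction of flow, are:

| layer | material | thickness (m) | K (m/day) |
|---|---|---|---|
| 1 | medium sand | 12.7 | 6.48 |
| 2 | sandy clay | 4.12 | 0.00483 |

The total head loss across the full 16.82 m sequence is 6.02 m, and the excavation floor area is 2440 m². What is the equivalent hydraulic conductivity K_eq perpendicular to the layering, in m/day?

Flow is perpendicular to layering, so the layers act in series and the equivalent K is the thickness-weighted harmonic mean.
Total thickness L = 12.7 + 4.12 = 16.82 m.
Σ(b_i/K_i) = 12.7/6.48 + 4.12/0.00483 = 855.0 d.
K_eq = L / Σ(b_i/K_i) = 16.82 / 855.0 = 0.01967 m/day.

0.0197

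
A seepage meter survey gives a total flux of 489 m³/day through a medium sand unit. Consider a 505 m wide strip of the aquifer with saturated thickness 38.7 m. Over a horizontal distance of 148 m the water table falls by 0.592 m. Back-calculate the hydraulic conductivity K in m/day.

Cross-sectional area A = 505 × 38.7 = 19544 m².
Hydraulic gradient i = Δh / L = 0.592 / 148 = 0.004000.
From Q = K·A·i, K = Q / (A·i) = 489 / (19544 × 0.004000) = 6.255 m/day.

6.26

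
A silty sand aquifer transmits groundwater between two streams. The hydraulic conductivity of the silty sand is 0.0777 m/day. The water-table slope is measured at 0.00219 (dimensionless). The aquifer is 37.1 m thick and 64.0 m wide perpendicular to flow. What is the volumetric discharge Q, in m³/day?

0.404

Cross-sectional area A = 64.0 × 37.1 = 2374 m².
Hydraulic gradient i = 0.00219.
Darcy's law: Q = K · A · i = 0.07770 × 2374 × 0.002190 = 0.4040 m³/day.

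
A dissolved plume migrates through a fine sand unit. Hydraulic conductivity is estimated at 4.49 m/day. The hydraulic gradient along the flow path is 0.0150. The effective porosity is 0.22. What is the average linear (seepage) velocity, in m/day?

Hydraulic gradient i = 0.0150.
Darcy flux q = K · i = 4.490 × 0.01500 = 0.06735 m/day.
Seepage velocity v = q / n_e = 0.06735 / 0.22 = 0.3061 m/day.

0.306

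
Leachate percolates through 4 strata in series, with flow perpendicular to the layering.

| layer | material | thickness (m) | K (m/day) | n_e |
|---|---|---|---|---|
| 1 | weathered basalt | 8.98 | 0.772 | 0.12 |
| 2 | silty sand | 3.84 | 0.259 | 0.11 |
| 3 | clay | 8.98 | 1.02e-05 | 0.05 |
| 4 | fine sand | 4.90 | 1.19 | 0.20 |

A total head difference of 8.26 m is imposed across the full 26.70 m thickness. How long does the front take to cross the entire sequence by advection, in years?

855

With flow normal to the layers, continuity requires the same specific discharge q through every layer.
Σ(b_i/K_i) = 8.98/0.772 + 3.84/0.259 + 8.98/1.02e-05 + 4.90/1.19 = 8.804e+05 d.
q = Δh / Σ(b_i/K_i) = 8.26 / 8.804e+05 = 9.382e-06 m/day.
In each layer the seepage velocity is v_i = q/n_i, so the layer transit time is t_i = b_i·n_i / q:
  layer 1 (weathered basalt): t_1 = 8.98 × 0.12 / 9.382e-06 = 1.149e+05 d
  layer 2 (silty sand): t_2 = 3.84 × 0.11 / 9.382e-06 = 45023 d
  layer 3 (clay): t_3 = 8.98 × 0.05 / 9.382e-06 = 47858 d
  layer 4 (fine sand): t_4 = 4.90 × 0.20 / 9.382e-06 = 1.045e+05 d
Total t = Σ t_i = 3.122e+05 days = 854.8 years.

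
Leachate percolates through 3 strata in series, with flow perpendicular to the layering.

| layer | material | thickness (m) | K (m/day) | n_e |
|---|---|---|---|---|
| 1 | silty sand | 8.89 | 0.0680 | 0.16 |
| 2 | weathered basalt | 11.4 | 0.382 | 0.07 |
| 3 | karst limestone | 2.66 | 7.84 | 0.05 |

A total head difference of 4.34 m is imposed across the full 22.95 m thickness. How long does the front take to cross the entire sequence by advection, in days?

87.3

With flow normal to the layers, continuity requires the same specific discharge q through every layer.
Σ(b_i/K_i) = 8.89/0.0680 + 11.4/0.382 + 2.66/7.84 = 160.9 d.
q = Δh / Σ(b_i/K_i) = 4.34 / 160.9 = 0.02697 m/day.
In each layer the seepage velocity is v_i = q/n_i, so the layer transit time is t_i = b_i·n_i / q:
  layer 1 (silty sand): t_1 = 8.89 × 0.16 / 0.02697 = 52.74 d
  layer 2 (weathered basalt): t_2 = 11.4 × 0.07 / 0.02697 = 29.59 d
  layer 3 (karst limestone): t_3 = 2.66 × 0.05 / 0.02697 = 4.931 d
Total t = Σ t_i = 87.26 days.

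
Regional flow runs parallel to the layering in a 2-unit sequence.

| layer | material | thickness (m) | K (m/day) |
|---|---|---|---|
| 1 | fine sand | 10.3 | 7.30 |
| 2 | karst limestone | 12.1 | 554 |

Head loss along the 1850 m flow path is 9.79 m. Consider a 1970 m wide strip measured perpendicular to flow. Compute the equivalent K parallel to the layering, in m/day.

303

Flow is parallel to layering, so each bed carries its own Darcy discharge and the transmissivities add.
Σ(K_i·b_i) = 7.30×10.3 + 554×12.1 = 6779 m²/day.
Total thickness b = 22.40 m, so K_eq = Σ(K_i·b_i)/b = 302.6 m/day.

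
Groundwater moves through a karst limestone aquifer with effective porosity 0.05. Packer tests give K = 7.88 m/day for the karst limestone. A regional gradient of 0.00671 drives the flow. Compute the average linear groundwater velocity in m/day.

1.06

Hydraulic gradient i = 0.00671.
Darcy flux q = K · i = 7.880 × 0.006710 = 0.05287 m/day.
Seepage velocity v = q / n_e = 0.05287 / 0.05 = 1.057 m/day.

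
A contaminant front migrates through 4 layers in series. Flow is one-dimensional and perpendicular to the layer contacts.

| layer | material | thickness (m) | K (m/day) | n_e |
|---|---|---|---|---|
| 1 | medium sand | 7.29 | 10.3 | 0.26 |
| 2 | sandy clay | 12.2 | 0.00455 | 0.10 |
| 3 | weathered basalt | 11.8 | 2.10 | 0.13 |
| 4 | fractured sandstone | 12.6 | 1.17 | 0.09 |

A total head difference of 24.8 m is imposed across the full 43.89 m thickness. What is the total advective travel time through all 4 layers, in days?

With flow normal to the layers, continuity requires the same specific discharge q through every layer.
Σ(b_i/K_i) = 7.29/10.3 + 12.2/0.00455 + 11.8/2.10 + 12.6/1.17 = 2698 d.
q = Δh / Σ(b_i/K_i) = 24.8 / 2698 = 0.009191 m/day.
In each layer the seepage velocity is v_i = q/n_i, so the layer transit time is t_i = b_i·n_i / q:
  layer 1 (medium sand): t_1 = 7.29 × 0.26 / 0.009191 = 206.2 d
  layer 2 (sandy clay): t_2 = 12.2 × 0.10 / 0.009191 = 132.7 d
  layer 3 (weathered basalt): t_3 = 11.8 × 0.13 / 0.009191 = 166.9 d
  layer 4 (fractured sandstone): t_4 = 12.6 × 0.09 / 0.009191 = 123.4 d
Total t = Σ t_i = 629.3 days.

629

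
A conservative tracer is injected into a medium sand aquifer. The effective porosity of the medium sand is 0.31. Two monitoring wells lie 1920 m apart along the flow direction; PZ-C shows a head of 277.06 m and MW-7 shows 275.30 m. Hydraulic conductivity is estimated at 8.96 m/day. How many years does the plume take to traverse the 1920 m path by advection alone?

Hydraulic gradient i = (277.06 − 275.30) / 1920 = 1.76 / 1920 = 0.0009167.
Darcy flux q = K · i = 8.960 × 0.0009167 = 0.008213 m/day.
Seepage velocity v = q / n_e = 0.008213 / 0.31 = 0.02649 m/day.
Travel time t = L / v = 1920 / 0.02649 = 72468 days = 198.4 years.

198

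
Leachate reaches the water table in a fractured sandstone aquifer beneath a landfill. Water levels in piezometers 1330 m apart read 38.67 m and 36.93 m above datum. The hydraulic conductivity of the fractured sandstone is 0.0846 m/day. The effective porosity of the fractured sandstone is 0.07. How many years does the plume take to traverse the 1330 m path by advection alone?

2300

Hydraulic gradient i = (38.67 − 36.93) / 1330 = 1.74 / 1330 = 0.001308.
Darcy flux q = K · i = 0.08460 × 0.001308 = 0.0001107 m/day.
Seepage velocity v = q / n_e = 0.0001107 / 0.07 = 0.001581 m/day.
Travel time t = L / v = 1330 / 0.001581 = 8.412e+05 days = 2303 years.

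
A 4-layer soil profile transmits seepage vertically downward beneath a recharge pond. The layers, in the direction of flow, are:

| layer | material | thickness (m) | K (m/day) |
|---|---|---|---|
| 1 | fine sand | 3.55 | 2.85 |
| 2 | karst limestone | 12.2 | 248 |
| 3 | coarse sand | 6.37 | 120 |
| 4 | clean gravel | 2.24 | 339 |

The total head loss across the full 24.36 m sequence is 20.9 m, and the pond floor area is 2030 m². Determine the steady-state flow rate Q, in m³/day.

31300

Flow is perpendicular to layering, so the layers act in series and the equivalent K is the thickness-weighted harmonic mean.
Total thickness L = 3.55 + 12.2 + 6.37 + 2.24 = 24.36 m.
Σ(b_i/K_i) = 3.55/2.85 + 12.2/248 + 6.37/120 + 2.24/339 = 1.354 d.
K_eq = L / Σ(b_i/K_i) = 24.36 / 1.354 = 17.98 m/day.
Q = K_eq · A · (Δh/L) = 17.98 × 2030 × (20.9/24.36) = 31323 m³/day.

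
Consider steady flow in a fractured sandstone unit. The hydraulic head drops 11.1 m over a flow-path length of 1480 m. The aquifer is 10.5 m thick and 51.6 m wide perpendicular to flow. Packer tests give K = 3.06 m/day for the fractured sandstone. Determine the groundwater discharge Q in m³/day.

Cross-sectional area A = 51.6 × 10.5 = 541.8 m².
Hydraulic gradient i = Δh / L = 11.1 / 1480 = 0.007500.
Darcy's law: Q = K · A · i = 3.060 × 541.8 × 0.007500 = 12.43 m³/day.

12.4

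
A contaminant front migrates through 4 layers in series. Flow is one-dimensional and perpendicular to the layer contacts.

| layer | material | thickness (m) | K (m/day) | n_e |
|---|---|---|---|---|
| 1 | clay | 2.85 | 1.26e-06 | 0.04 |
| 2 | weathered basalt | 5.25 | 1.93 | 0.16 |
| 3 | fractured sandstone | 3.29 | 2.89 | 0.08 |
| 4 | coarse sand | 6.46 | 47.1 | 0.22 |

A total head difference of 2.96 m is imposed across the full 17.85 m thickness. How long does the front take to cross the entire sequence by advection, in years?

With flow normal to the layers, continuity requires the same specific discharge q through every layer.
Σ(b_i/K_i) = 2.85/1.26e-06 + 5.25/1.93 + 3.29/2.89 + 6.46/47.1 = 2.262e+06 d.
q = Δh / Σ(b_i/K_i) = 2.96 / 2.262e+06 = 1.309e-06 m/day.
In each layer the seepage velocity is v_i = q/n_i, so the layer transit time is t_i = b_i·n_i / q:
  layer 1 (clay): t_1 = 2.85 × 0.04 / 1.309e-06 = 87114 d
  layer 2 (weathered basalt): t_2 = 5.25 × 0.16 / 1.309e-06 = 6.419e+05 d
  layer 3 (fractured sandstone): t_3 = 3.29 × 0.08 / 1.309e-06 = 2.011e+05 d
  layer 4 (coarse sand): t_4 = 6.46 × 0.22 / 1.309e-06 = 1.086e+06 d
Total t = Σ t_i = 2.016e+06 days = 5520 years.

5520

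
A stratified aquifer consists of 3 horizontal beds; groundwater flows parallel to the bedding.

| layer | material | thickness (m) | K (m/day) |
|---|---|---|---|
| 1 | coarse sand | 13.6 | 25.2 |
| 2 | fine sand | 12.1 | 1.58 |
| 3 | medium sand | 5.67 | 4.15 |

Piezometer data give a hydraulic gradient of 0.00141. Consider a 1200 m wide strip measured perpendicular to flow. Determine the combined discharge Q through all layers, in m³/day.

Flow is parallel to layering, so each bed carries its own Darcy discharge and the transmissivities add.
Σ(K_i·b_i) = 25.2×13.6 + 1.58×12.1 + 4.15×5.67 = 385.4 m²/day.
Hydraulic gradient i = 0.00141.
Q = Σ(K_i·b_i) · W · i = 385.4 × 1200 × 0.001410 = 652.0 m³/day.

652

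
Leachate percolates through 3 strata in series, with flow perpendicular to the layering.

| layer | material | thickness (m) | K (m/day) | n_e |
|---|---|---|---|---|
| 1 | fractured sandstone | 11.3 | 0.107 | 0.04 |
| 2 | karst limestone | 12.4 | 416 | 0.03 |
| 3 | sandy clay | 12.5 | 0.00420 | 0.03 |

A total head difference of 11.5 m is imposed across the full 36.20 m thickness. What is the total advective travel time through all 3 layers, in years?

With flow normal to the layers, continuity requires the same specific discharge q through every layer.
Σ(b_i/K_i) = 11.3/0.107 + 12.4/416 + 12.5/0.00420 = 3082 d.
q = Δh / Σ(b_i/K_i) = 11.5 / 3082 = 0.003732 m/day.
In each layer the seepage velocity is v_i = q/n_i, so the layer transit time is t_i = b_i·n_i / q:
  layer 1 (fractured sandstone): t_1 = 11.3 × 0.04 / 0.003732 = 121.1 d
  layer 2 (karst limestone): t_2 = 12.4 × 0.03 / 0.003732 = 99.69 d
  layer 3 (sandy clay): t_3 = 12.5 × 0.03 / 0.003732 = 100.5 d
Total t = Σ t_i = 321.3 days = 0.8797 years.

0.880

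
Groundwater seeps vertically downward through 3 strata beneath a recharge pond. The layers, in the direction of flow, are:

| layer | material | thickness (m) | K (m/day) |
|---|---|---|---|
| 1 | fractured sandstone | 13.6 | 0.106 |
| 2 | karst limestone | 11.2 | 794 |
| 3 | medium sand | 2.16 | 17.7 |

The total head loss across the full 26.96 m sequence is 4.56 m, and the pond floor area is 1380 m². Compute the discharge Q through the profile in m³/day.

Flow is perpendicular to layering, so the layers act in series and the equivalent K is the thickness-weighted harmonic mean.
Total thickness L = 13.6 + 11.2 + 2.16 = 26.96 m.
Σ(b_i/K_i) = 13.6/0.106 + 11.2/794 + 2.16/17.7 = 128.4 d.
K_eq = L / Σ(b_i/K_i) = 26.96 / 128.4 = 0.2099 m/day.
Q = K_eq · A · (Δh/L) = 0.2099 × 1380 × (4.56/26.96) = 48.99 m³/day.

49.0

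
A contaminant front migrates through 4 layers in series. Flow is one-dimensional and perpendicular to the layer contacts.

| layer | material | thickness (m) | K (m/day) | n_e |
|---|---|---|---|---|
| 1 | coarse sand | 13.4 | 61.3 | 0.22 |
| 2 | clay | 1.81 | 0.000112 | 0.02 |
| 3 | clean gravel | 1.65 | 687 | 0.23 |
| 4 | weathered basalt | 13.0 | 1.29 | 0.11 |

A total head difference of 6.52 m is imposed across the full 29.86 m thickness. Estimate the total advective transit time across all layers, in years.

With flow normal to the layers, continuity requires the same specific discharge q through every layer.
Σ(b_i/K_i) = 13.4/61.3 + 1.81/0.000112 + 1.65/687 + 13.0/1.29 = 16171 d.
q = Δh / Σ(b_i/K_i) = 6.52 / 16171 = 0.0004032 m/day.
In each layer the seepage velocity is v_i = q/n_i, so the layer transit time is t_i = b_i·n_i / q:
  layer 1 (coarse sand): t_1 = 13.4 × 0.22 / 0.0004032 = 7312 d
  layer 2 (clay): t_2 = 1.81 × 0.02 / 0.0004032 = 89.78 d
  layer 3 (clean gravel): t_3 = 1.65 × 0.23 / 0.0004032 = 941.2 d
  layer 4 (weathered basalt): t_4 = 13.0 × 0.11 / 0.0004032 = 3547 d
Total t = Σ t_i = 11889 days = 32.55 years.

32.6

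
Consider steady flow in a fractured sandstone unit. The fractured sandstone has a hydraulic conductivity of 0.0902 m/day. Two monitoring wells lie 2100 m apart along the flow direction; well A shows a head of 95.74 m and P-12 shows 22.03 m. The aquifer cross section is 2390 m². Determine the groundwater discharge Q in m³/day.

7.57

Hydraulic gradient i = (95.74 − 22.03) / 2100 = 73.71 / 2100 = 0.03510.
Darcy's law: Q = K · A · i = 0.09020 × 2390 × 0.03510 = 7.567 m³/day.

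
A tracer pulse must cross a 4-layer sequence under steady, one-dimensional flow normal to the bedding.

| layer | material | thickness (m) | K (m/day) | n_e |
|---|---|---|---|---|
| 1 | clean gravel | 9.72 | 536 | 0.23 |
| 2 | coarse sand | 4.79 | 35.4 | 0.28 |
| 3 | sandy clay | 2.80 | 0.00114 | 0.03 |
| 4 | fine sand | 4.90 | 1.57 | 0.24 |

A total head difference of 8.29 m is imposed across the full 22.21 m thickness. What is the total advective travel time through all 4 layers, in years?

3.93

With flow normal to the layers, continuity requires the same specific discharge q through every layer.
Σ(b_i/K_i) = 9.72/536 + 4.79/35.4 + 2.80/0.00114 + 4.90/1.57 = 2459 d.
q = Δh / Σ(b_i/K_i) = 8.29 / 2459 = 0.003371 m/day.
In each layer the seepage velocity is v_i = q/n_i, so the layer transit time is t_i = b_i·n_i / q:
  layer 1 (clean gravel): t_1 = 9.72 × 0.23 / 0.003371 = 663.2 d
  layer 2 (coarse sand): t_2 = 4.79 × 0.28 / 0.003371 = 397.9 d
  layer 3 (sandy clay): t_3 = 2.80 × 0.03 / 0.003371 = 24.92 d
  layer 4 (fine sand): t_4 = 4.90 × 0.24 / 0.003371 = 348.9 d
Total t = Σ t_i = 1435 days = 3.929 years.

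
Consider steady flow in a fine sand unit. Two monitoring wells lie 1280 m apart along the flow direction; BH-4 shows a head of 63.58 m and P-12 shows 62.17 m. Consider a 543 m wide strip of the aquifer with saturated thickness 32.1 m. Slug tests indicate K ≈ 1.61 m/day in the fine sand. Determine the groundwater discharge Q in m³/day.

Cross-sectional area A = 543 × 32.1 = 17430 m².
Hydraulic gradient i = (63.58 − 62.17) / 1280 = 1.41 / 1280 = 0.001102.
Darcy's law: Q = K · A · i = 1.610 × 17430 × 0.001102 = 30.91 m³/day.

30.9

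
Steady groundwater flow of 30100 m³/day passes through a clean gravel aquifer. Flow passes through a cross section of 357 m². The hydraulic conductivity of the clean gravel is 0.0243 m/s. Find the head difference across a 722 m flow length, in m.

Convert K: 0.0243 m/s × 86400 = 2100 m/day.
From Q = K·A·i, i = Q / (K·A) = 30100 / (2100 × 357.0) = 0.04016.
Head loss Δh = i · L = 0.04016 × 722 = 28.99 m.

29.0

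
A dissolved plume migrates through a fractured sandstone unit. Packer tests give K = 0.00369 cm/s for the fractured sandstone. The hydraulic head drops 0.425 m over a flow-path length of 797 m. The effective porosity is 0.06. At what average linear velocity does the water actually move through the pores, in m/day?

0.0283

Convert K: 0.00369 cm/s × 864 = 3.188 m/day.
Hydraulic gradient i = Δh / L = 0.425 / 797 = 0.0005332.
Darcy flux q = K · i = 3.188 × 0.0005332 = 0.001700 m/day.
Seepage velocity v = q / n_e = 0.001700 / 0.06 = 0.02833 m/day.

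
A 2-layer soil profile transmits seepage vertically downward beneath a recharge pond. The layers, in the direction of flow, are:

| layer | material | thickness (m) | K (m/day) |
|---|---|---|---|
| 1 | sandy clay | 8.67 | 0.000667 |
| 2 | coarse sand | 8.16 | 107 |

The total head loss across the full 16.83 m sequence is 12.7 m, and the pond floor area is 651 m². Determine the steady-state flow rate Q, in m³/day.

Flow is perpendicular to layering, so the layers act in series and the equivalent K is the thickness-weighted harmonic mean.
Total thickness L = 8.67 + 8.16 = 16.83 m.
Σ(b_i/K_i) = 8.67/0.000667 + 8.16/107 = 12999 d.
K_eq = L / Σ(b_i/K_i) = 16.83 / 12999 = 0.001295 m/day.
Q = K_eq · A · (Δh/L) = 0.001295 × 651 × (12.7/16.83) = 0.6360 m³/day.

0.636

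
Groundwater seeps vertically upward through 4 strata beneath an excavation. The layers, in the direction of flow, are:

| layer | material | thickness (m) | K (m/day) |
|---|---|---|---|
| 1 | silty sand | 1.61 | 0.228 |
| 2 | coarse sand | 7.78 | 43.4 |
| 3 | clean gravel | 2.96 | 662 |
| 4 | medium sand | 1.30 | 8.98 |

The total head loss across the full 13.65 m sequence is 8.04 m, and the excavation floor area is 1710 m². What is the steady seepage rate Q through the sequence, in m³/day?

1860

Flow is perpendicular to layering, so the layers act in series and the equivalent K is the thickness-weighted harmonic mean.
Total thickness L = 1.61 + 7.78 + 2.96 + 1.30 = 13.65 m.
Σ(b_i/K_i) = 1.61/0.228 + 7.78/43.4 + 2.96/662 + 1.30/8.98 = 7.390 d.
K_eq = L / Σ(b_i/K_i) = 13.65 / 7.390 = 1.847 m/day.
Q = K_eq · A · (Δh/L) = 1.847 × 1710 × (8.04/13.65) = 1860 m³/day.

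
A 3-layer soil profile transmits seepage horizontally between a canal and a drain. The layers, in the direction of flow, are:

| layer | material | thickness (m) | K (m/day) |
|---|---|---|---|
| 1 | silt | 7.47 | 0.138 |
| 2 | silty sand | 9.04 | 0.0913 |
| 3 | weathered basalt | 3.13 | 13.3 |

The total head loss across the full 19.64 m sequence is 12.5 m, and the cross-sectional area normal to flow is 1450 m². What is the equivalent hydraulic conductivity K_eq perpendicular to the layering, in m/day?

0.128

Flow is perpendicular to layering, so the layers act in series and the equivalent K is the thickness-weighted harmonic mean.
Total thickness L = 7.47 + 9.04 + 3.13 = 19.64 m.
Σ(b_i/K_i) = 7.47/0.138 + 9.04/0.0913 + 3.13/13.3 = 153.4 d.
K_eq = L / Σ(b_i/K_i) = 19.64 / 153.4 = 0.1280 m/day.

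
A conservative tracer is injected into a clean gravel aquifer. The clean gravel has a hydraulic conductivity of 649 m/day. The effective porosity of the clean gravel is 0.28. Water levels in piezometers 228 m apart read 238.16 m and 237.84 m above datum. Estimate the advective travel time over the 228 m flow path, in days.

Hydraulic gradient i = (238.16 − 237.84) / 228 = 0.32 / 228 = 0.001404.
Darcy flux q = K · i = 649.0 × 0.001404 = 0.9109 m/day.
Seepage velocity v = q / n_e = 0.9109 / 0.28 = 3.253 m/day.
Travel time t = L / v = 228 / 3.253 = 70.09 days.

70.1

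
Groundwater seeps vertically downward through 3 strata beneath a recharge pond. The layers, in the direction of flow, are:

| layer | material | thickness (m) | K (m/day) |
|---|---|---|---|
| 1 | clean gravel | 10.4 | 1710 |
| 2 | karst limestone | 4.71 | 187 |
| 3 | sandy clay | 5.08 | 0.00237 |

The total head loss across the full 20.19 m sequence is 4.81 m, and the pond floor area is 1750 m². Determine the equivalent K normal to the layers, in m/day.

Flow is perpendicular to layering, so the layers act in series and the equivalent K is the thickness-weighted harmonic mean.
Total thickness L = 10.4 + 4.71 + 5.08 = 20.19 m.
Σ(b_i/K_i) = 10.4/1710 + 4.71/187 + 5.08/0.00237 = 2143 d.
K_eq = L / Σ(b_i/K_i) = 20.19 / 2143 = 0.009419 m/day.

0.00942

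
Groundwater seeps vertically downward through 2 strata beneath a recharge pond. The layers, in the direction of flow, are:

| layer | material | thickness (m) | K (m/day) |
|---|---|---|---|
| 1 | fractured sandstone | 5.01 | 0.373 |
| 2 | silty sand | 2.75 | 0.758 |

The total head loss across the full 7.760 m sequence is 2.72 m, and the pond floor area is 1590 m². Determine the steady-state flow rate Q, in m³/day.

254

Flow is perpendicular to layering, so the layers act in series and the equivalent K is the thickness-weighted harmonic mean.
Total thickness L = 5.01 + 2.75 = 7.760 m.
Σ(b_i/K_i) = 5.01/0.373 + 2.75/0.758 = 17.06 d.
K_eq = L / Σ(b_i/K_i) = 7.760 / 17.06 = 0.4549 m/day.
Q = K_eq · A · (Δh/L) = 0.4549 × 1590 × (2.72/7.760) = 253.5 m³/day.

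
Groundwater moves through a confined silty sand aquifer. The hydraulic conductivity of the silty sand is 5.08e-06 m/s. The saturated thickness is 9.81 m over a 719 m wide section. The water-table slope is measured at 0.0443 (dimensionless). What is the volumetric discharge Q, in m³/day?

Convert K: 5.08e-06 m/s × 86400 = 0.4389 m/day.
Cross-sectional area A = 719 × 9.81 = 7053 m².
Hydraulic gradient i = 0.0443.
Darcy's law: Q = K · A · i = 0.4389 × 7053 × 0.04430 = 137.1 m³/day.

137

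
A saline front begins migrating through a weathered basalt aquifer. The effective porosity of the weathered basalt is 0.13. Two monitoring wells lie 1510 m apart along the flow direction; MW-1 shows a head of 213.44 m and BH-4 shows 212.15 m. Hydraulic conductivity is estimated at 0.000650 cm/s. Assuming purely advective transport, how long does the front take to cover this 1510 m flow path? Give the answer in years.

Convert K: 0.000650 cm/s × 864 = 0.5616 m/day.
Hydraulic gradient i = (213.44 − 212.15) / 1510 = 1.29 / 1510 = 0.0008543.
Darcy flux q = K · i = 0.5616 × 0.0008543 = 0.0004798 m/day.
Seepage velocity v = q / n_e = 0.0004798 / 0.13 = 0.003691 m/day.
Travel time t = L / v = 1510 / 0.003691 = 4.091e+05 days = 1120 years.

1120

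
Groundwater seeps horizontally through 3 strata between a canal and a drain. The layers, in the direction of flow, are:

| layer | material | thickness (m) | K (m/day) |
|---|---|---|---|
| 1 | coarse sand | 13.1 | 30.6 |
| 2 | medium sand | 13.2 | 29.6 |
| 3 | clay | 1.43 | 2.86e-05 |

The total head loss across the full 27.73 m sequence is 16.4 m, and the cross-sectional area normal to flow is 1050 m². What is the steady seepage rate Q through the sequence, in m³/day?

Flow is perpendicular to layering, so the layers act in series and the equivalent K is the thickness-weighted harmonic mean.
Total thickness L = 13.1 + 13.2 + 1.43 = 27.73 m.
Σ(b_i/K_i) = 13.1/30.6 + 13.2/29.6 + 1.43/2.86e-05 = 50001 d.
K_eq = L / Σ(b_i/K_i) = 27.73 / 50001 = 0.0005546 m/day.
Q = K_eq · A · (Δh/L) = 0.0005546 × 1050 × (16.4/27.73) = 0.3444 m³/day.

0.344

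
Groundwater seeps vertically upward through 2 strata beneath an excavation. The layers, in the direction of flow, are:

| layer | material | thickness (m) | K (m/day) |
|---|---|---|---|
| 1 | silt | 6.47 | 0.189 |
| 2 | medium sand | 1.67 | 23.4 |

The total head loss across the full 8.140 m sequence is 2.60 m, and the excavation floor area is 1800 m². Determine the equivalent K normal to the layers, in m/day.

Flow is perpendicular to layering, so the layers act in series and the equivalent K is the thickness-weighted harmonic mean.
Total thickness L = 6.47 + 1.67 = 8.140 m.
Σ(b_i/K_i) = 6.47/0.189 + 1.67/23.4 = 34.30 d.
K_eq = L / Σ(b_i/K_i) = 8.140 / 34.30 = 0.2373 m/day.

0.237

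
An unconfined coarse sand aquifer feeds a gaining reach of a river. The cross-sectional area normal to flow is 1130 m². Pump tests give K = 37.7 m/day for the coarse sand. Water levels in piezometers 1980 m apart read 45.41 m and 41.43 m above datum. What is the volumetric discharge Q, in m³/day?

85.6

Hydraulic gradient i = (45.41 − 41.43) / 1980 = 3.98 / 1980 = 0.002010.
Darcy's law: Q = K · A · i = 37.70 × 1130 × 0.002010 = 85.63 m³/day.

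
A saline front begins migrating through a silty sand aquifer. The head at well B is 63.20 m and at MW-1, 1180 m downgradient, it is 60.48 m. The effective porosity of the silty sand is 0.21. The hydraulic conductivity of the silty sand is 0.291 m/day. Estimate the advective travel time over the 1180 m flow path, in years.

1010

Hydraulic gradient i = (63.20 − 60.48) / 1180 = 2.72 / 1180 = 0.002305.
Darcy flux q = K · i = 0.2910 × 0.002305 = 0.0006708 m/day.
Seepage velocity v = q / n_e = 0.0006708 / 0.21 = 0.003194 m/day.
Travel time t = L / v = 1180 / 0.003194 = 3.694e+05 days = 1011 years.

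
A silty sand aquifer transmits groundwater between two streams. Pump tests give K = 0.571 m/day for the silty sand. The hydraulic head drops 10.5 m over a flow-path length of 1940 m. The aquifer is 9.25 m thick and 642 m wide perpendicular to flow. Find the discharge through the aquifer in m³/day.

18.4

Cross-sectional area A = 642 × 9.25 = 5938 m².
Hydraulic gradient i = Δh / L = 10.5 / 1940 = 0.005412.
Darcy's law: Q = K · A · i = 0.5710 × 5938 × 0.005412 = 18.35 m³/day.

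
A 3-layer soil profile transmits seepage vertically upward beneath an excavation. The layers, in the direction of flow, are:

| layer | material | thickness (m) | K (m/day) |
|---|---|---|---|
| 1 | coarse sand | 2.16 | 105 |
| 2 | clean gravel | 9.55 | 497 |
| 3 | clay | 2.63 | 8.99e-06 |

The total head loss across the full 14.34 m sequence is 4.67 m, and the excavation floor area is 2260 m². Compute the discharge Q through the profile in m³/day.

Flow is perpendicular to layering, so the layers act in series and the equivalent K is the thickness-weighted harmonic mean.
Total thickness L = 2.16 + 9.55 + 2.63 = 14.34 m.
Σ(b_i/K_i) = 2.16/105 + 9.55/497 + 2.63/8.99e-06 = 2.925e+05 d.
K_eq = L / Σ(b_i/K_i) = 14.34 / 2.925e+05 = 4.902e-05 m/day.
Q = K_eq · A · (Δh/L) = 4.902e-05 × 2260 × (4.67/14.34) = 0.03608 m³/day.

0.0361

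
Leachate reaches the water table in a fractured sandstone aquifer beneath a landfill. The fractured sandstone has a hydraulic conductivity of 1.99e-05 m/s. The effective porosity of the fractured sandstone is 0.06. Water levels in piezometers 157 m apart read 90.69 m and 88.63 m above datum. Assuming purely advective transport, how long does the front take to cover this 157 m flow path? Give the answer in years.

1.14

Convert K: 1.99e-05 m/s × 86400 = 1.719 m/day.
Hydraulic gradient i = (90.69 − 88.63) / 157 = 2.06 / 157 = 0.01312.
Darcy flux q = K · i = 1.719 × 0.01312 = 0.02256 m/day.
Seepage velocity v = q / n_e = 0.02256 / 0.06 = 0.3760 m/day.
Travel time t = L / v = 157 / 0.3760 = 417.6 days = 1.143 years.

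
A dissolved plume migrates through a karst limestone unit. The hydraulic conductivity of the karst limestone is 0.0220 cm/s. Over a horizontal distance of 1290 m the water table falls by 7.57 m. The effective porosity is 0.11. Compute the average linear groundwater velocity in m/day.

1.01

Convert K: 0.0220 cm/s × 864 = 19.01 m/day.
Hydraulic gradient i = Δh / L = 7.57 / 1290 = 0.005868.
Darcy flux q = K · i = 19.01 × 0.005868 = 0.1115 m/day.
Seepage velocity v = q / n_e = 0.1115 / 0.11 = 1.014 m/day.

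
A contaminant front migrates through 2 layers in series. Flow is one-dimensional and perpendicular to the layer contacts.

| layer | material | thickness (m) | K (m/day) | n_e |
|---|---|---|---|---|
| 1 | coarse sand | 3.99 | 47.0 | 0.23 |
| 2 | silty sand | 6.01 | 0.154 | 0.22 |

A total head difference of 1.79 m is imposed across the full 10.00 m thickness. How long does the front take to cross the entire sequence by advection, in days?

With flow normal to the layers, continuity requires the same specific discharge q through every layer.
Σ(b_i/K_i) = 3.99/47.0 + 6.01/0.154 = 39.11 d.
q = Δh / Σ(b_i/K_i) = 1.79 / 39.11 = 0.04577 m/day.
In each layer the seepage velocity is v_i = q/n_i, so the layer transit time is t_i = b_i·n_i / q:
  layer 1 (coarse sand): t_1 = 3.99 × 0.23 / 0.04577 = 20.05 d
  layer 2 (silty sand): t_2 = 6.01 × 0.22 / 0.04577 = 28.89 d
Total t = Σ t_i = 48.94 days.

48.9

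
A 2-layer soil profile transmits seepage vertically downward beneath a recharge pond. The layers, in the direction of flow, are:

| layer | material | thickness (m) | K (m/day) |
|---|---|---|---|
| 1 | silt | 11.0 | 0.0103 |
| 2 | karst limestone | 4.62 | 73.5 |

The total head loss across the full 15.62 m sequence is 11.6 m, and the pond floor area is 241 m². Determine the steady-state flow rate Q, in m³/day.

2.62

Flow is perpendicular to layering, so the layers act in series and the equivalent K is the thickness-weighted harmonic mean.
Total thickness L = 11.0 + 4.62 = 15.62 m.
Σ(b_i/K_i) = 11.0/0.0103 + 4.62/73.5 = 1068 d.
K_eq = L / Σ(b_i/K_i) = 15.62 / 1068 = 0.01463 m/day.
Q = K_eq · A · (Δh/L) = 0.01463 × 241 × (11.6/15.62) = 2.618 m³/day.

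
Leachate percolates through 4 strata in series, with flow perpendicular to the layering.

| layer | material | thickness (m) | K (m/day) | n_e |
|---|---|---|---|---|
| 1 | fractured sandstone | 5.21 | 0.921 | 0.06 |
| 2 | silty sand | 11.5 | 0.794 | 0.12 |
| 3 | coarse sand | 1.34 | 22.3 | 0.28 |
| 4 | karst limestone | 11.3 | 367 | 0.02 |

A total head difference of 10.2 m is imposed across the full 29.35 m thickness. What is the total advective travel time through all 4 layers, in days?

4.55

With flow normal to the layers, continuity requires the same specific discharge q through every layer.
Σ(b_i/K_i) = 5.21/0.921 + 11.5/0.794 + 1.34/22.3 + 11.3/367 = 20.23 d.
q = Δh / Σ(b_i/K_i) = 10.2 / 20.23 = 0.5042 m/day.
In each layer the seepage velocity is v_i = q/n_i, so the layer transit time is t_i = b_i·n_i / q:
  layer 1 (fractured sandstone): t_1 = 5.21 × 0.06 / 0.5042 = 0.6200 d
  layer 2 (silty sand): t_2 = 11.5 × 0.12 / 0.5042 = 2.737 d
  layer 3 (coarse sand): t_3 = 1.34 × 0.28 / 0.5042 = 0.7442 d
  layer 4 (karst limestone): t_4 = 11.3 × 0.02 / 0.5042 = 0.4483 d
Total t = Σ t_i = 4.550 days.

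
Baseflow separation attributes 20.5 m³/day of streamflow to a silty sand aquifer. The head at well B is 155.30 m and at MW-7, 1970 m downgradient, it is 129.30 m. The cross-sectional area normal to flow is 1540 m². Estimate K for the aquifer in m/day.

Hydraulic gradient i = (155.30 − 129.30) / 1970 = 26 / 1970 = 0.01320.
From Q = K·A·i, K = Q / (A·i) = 20.5 / (1540 × 0.01320) = 1.009 m/day.

1.01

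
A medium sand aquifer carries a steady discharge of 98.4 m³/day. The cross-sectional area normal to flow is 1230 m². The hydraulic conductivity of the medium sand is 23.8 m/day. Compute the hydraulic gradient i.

From Q = K·A·i, i = Q / (K·A) = 98.4 / (23.80 × 1230) = 0.003361.

0.00336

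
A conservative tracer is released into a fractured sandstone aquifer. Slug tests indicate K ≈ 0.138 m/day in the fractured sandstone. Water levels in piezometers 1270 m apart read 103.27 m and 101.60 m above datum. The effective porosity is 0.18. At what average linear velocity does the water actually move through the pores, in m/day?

Hydraulic gradient i = (103.27 − 101.60) / 1270 = 1.67 / 1270 = 0.001315.
Darcy flux q = K · i = 0.1380 × 0.001315 = 0.0001815 m/day.
Seepage velocity v = q / n_e = 0.0001815 / 0.18 = 0.001008 m/day.

0.00101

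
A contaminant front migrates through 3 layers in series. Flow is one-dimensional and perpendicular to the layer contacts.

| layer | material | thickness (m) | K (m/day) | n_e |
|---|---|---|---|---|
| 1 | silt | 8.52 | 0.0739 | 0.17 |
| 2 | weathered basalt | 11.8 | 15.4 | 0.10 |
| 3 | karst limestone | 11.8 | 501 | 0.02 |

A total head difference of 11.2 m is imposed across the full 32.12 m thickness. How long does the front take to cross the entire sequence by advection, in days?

With flow normal to the layers, continuity requires the same specific discharge q through every layer.
Σ(b_i/K_i) = 8.52/0.0739 + 11.8/15.4 + 11.8/501 = 116.1 d.
q = Δh / Σ(b_i/K_i) = 11.2 / 116.1 = 0.09648 m/day.
In each layer the seepage velocity is v_i = q/n_i, so the layer transit time is t_i = b_i·n_i / q:
  layer 1 (silt): t_1 = 8.52 × 0.17 / 0.09648 = 15.01 d
  layer 2 (weathered basalt): t_2 = 11.8 × 0.10 / 0.09648 = 12.23 d
  layer 3 (karst limestone): t_3 = 11.8 × 0.02 / 0.09648 = 2.446 d
Total t = Σ t_i = 29.69 days.

29.7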